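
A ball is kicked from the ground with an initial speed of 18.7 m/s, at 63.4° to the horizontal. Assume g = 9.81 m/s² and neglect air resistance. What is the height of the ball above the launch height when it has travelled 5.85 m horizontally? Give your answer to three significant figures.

9.29 m

v_x = 18.7 cos 63.4° = 8.373 m/s, v_y0 = 18.7 sin 63.4° = 16.72 m/s.
Time to reach x = 5.85 m: t = x / v_x = 5.85 / 8.373 = 0.6987 s.
y = v_y0 t − ½ g t² = 16.72×0.6987 − 4.905×0.6987² = 9.29 m.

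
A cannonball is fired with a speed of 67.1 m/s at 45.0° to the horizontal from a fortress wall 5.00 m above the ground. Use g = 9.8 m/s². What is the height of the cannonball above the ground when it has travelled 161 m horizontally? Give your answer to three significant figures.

110 m

v_x = 67.1 cos 45.0° = 47.45 m/s, v_y0 = 67.1 sin 45.0° = 47.45 m/s.
Time to reach x = 161 m: t = x / v_x = 161 / 47.45 = 3.393 s.
y = 5.00 + v_y0 t − ½ g t² = 5.00 + 47.45×3.393 − 4.900×3.393² = 110 m.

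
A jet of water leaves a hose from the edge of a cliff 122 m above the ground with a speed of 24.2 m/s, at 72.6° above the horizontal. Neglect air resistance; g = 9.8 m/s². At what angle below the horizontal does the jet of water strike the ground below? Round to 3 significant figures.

v_x = 24.2 cos 72.6° = 7.237 m/s.
At impact |v_y| = √(v_y0² + 2 g h) = √(23.09² + 2×9.8×122) = 54.08 m/s.
Angle below horizontal = arctan(|v_y| / v_x) = arctan(54.08 / 7.237) = 82.4°.

82.4°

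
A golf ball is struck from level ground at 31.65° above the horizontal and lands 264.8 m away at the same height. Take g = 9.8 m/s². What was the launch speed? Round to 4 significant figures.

53.90 m/s

On level ground, R = v₀² sin(2θ) / g, so v₀ = √(R g / sin 2θ).
sin(2 × 31.65°) = 0.8934.
v₀ = √(264.8 × 9.8 / 0.8934) = √2904.7 = 53.90 m/s.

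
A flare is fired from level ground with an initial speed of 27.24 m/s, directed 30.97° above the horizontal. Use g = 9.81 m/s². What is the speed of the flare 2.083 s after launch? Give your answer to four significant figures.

24.22 m/s

v_x = 27.24 cos 30.97° = 23.357 m/s (constant).
v_y(t) = 27.24 sin 30.97° − g t = 14.017 − 9.81 × 2.083 = -6.4172 m/s.
Speed = √(v_x² + v_y²) = √(545.55 + 41.180) = 24.22 m/s.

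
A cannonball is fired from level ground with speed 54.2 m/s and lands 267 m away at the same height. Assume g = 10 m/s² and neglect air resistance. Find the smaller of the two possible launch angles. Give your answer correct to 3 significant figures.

Level-ground range: R = v₀² sin(2θ)/g ⇒ sin 2θ = R g / v₀² = 267×10/54.2² = 0.9089.
2θ = arcsin(0.9089) = 65.35° or 180° − 65.35° = 114.65°.
So θ = 32.7° or θ = 57.3°.

32.7°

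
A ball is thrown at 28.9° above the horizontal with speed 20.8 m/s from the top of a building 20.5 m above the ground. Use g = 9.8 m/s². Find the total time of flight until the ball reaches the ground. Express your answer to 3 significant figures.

Vertical component: v_y = 20.8 sin 28.9° = 10.05 m/s.
Taking up as positive with launch at y = 20.5 m, landing at y = 0: 0 = 20.5 + 10.05 t − ½(9.8) t².
Solving 4.900 t² − 10.05 t − 20.5 = 0 gives t = [10.05 + √(10.05² + 4·4.900·20.5)] / 9.800 = 3.31 s.

3.31 s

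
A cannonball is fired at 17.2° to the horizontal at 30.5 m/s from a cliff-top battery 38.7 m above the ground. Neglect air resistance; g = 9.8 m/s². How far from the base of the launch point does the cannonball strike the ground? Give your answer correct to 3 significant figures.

113 m

Components: v_x = 30.5 cos 17.2° = 29.14 m/s, v_y = 30.5 sin 17.2° = 9.019 m/s.
Vertical: 0 = 38.7 + 9.019 t − ½(9.8) t² ⇒ 4.900 t² − 9.019 t − 38.7 = 0.
t = [9.019 + √(81.34 + 758.5)] / 9.800 = 3.877 s.
Horizontal: R = v_x · t = 29.14 × 3.877 = 113 m.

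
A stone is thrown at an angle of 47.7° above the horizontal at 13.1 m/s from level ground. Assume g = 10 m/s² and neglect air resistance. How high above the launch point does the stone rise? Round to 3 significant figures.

4.69 m

Vertical component of launch velocity: v_y = 13.1 sin 47.7° = 9.689 m/s.
At the highest point the vertical velocity is zero, so v_y² = 2 g h_max.
h_max = (9.689)² / (2 × 10) = 93.88 / 20.00 = 4.69 m.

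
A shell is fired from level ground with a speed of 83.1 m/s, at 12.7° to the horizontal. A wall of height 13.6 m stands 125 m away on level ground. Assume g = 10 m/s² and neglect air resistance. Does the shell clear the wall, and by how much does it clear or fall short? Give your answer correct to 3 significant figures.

v_x = 83.1 cos 12.7° = 81.07 m/s; v_y0 = 83.1 sin 12.7° = 18.27 m/s.
Time to reach the wall: t = 125 / 81.07 = 1.542 s.
Height at that point: y = 18.27×1.542 − 5.000×1.542² = 16.28 m.
That is 16.28 − 13.6 = 2.68 m above the top of the wall, so the shell clears it.

Yes — it clears the wall by 2.68 m.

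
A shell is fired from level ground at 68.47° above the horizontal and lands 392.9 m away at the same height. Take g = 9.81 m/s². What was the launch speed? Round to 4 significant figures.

75.13 m/s

On level ground, R = v₀² sin(2θ) / g, so v₀ = √(R g / sin 2θ).
sin(2 × 68.47°) = 0.6828.
v₀ = √(392.9 × 9.81 / 0.6828) = √5644.9 = 75.13 m/s.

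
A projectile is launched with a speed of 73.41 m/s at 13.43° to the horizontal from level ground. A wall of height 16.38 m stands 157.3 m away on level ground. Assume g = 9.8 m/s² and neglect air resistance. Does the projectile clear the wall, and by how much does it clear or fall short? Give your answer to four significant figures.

v_x = 73.41 cos 13.43° = 71.403 m/s; v_y0 = 73.41 sin 13.43° = 17.050 m/s.
Time to reach the wall: t = 157.3 / 71.403 = 2.2030 s.
Height at that point: y = 17.050×2.2030 − 4.900×2.2030² = 13.780 m.
That is 16.38 − 13.780 = 2.600 m below the top of the wall, so the projectile does not clear it.

No — it falls 2.600 m short of clearing the wall.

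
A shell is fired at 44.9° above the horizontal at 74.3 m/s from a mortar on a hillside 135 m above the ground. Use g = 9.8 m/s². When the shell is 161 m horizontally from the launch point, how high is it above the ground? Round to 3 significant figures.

250 m

v_x = 74.3 cos 44.9° = 52.63 m/s, v_y0 = 74.3 sin 44.9° = 52.45 m/s.
Time to reach x = 161 m: t = x / v_x = 161 / 52.63 = 3.059 s.
y = 135 + v_y0 t − ½ g t² = 135 + 52.45×3.059 − 4.900×3.059² = 250 m.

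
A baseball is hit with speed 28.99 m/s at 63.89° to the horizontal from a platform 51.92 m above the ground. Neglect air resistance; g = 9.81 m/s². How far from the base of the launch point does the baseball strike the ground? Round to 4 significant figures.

87.42 m

Components: v_x = 28.99 cos 63.89° = 12.758 m/s, v_y = 28.99 sin 63.89° = 26.032 m/s.
Vertical: 0 = 51.92 + 26.032 t − ½(9.81) t² ⇒ 4.905 t² − 26.032 t − 51.92 = 0.
t = [26.032 + √(677.67 + 1018.7)] / 9.810 = 6.8521 s.
Horizontal: R = v_x · t = 12.758 × 6.8521 = 87.42 m.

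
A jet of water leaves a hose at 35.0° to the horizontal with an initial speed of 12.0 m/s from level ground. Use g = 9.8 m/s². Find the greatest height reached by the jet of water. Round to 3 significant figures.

2.42 m

Vertical component of launch velocity: v_y = 12.0 sin 35.0° = 6.883 m/s.
At the highest point the vertical velocity is zero, so v_y² = 2 g h_max.
h_max = (6.883)² / (2 × 9.8) = 47.38 / 19.60 = 2.42 m.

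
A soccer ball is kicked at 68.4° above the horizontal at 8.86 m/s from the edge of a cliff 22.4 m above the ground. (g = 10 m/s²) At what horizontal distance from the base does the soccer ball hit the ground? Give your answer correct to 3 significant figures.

Components: v_x = 8.86 cos 68.4° = 3.262 m/s, v_y = 8.86 sin 68.4° = 8.238 m/s.
Vertical: 0 = 22.4 + 8.238 t − ½(10) t² ⇒ 5.000 t² − 8.238 t − 22.4 = 0.
t = [8.238 + √(67.86 + 448.0)] / 10.00 = 3.095 s.
Horizontal: R = v_x · t = 3.262 × 3.095 = 10.1 m.

10.1 m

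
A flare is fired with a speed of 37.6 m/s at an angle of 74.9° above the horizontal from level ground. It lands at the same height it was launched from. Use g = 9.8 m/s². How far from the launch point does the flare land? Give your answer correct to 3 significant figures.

For level ground, R = v₀² sin(2θ) / g.
sin(2 × 74.9°) = sin 149.8° = 0.5030.
R = (37.6)² × 0.5030 / 9.8 = 72.6 m.

72.6 m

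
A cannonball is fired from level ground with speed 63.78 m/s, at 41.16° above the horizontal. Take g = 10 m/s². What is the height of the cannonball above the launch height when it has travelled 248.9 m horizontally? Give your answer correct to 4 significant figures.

83.25 m

v_x = 63.78 cos 41.16° = 48.018 m/s, v_y0 = 63.78 sin 41.16° = 41.978 m/s.
Time to reach x = 248.9 m: t = x / v_x = 248.9 / 48.018 = 5.1835 s.
y = v_y0 t − ½ g t² = 41.978×5.1835 − 5.000×5.1835² = 83.25 m.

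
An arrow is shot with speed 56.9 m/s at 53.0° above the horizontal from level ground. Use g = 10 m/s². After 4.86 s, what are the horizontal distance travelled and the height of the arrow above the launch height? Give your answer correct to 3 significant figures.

x = 166 m, y = 103 m

v_x = 56.9 cos 53.0° = 34.24 m/s; v_y0 = 56.9 sin 53.0° = 45.44 m/s.
x = v_x t = 34.24 × 4.86 = 166 m.
y = v_y0 t − ½ g t² = 45.44×4.86 − 5.000×4.86² = 103 m.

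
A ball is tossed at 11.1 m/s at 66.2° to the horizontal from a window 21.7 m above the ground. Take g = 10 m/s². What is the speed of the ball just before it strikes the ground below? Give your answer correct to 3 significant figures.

v_x = 11.1 cos 66.2° = 4.479 m/s is unchanged throughout.
For the vertical component, v_y² = v_y0² + 2 g h = (10.16)² + 2×10×21.7 = 537.2, so |v_y| = 23.18 m/s.
Impact speed = √(v_x² + v_y²) = √(20.06 + 537.2) = 23.6 m/s.

23.6 m/s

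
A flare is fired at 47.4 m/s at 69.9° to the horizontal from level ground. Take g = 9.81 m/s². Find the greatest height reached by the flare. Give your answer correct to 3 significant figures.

101 m

Vertical component of launch velocity: v_y = 47.4 sin 69.9° = 44.51 m/s.
At the highest point the vertical velocity is zero, so v_y² = 2 g h_max.
h_max = (44.51)² / (2 × 9.81) = 1981 / 19.62 = 101 m.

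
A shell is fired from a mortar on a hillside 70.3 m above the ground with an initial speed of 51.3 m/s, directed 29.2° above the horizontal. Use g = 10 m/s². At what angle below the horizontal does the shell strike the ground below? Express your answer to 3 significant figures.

45.2°

v_x = 51.3 cos 29.2° = 44.78 m/s.
At impact |v_y| = √(v_y0² + 2 g h) = √(25.03² + 2×10×70.3) = 45.08 m/s.
Angle below horizontal = arctan(|v_y| / v_x) = arctan(45.08 / 44.78) = 45.2°.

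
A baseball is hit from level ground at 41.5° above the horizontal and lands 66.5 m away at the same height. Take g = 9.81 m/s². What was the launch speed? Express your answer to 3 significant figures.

On level ground, R = v₀² sin(2θ) / g, so v₀ = √(R g / sin 2θ).
sin(2 × 41.5°) = 0.9925.
v₀ = √(66.5 × 9.81 / 0.9925) = √657.3 = 25.6 m/s.

25.6 m/s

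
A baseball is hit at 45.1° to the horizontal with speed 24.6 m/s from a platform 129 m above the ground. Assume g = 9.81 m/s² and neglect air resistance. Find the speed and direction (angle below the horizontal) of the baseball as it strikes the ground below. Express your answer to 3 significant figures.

v_x = 24.6 cos 45.1° = 17.36 m/s (constant).
|v_y| at impact = √((17.43)² + 2×9.81×129) = 53.24 m/s.
Speed = √(17.36² + 53.24²) = 56.0 m/s; angle = arctan(53.24/17.36) = 71.9° below horizontal.

56.0 m/s at 71.9° below the horizontal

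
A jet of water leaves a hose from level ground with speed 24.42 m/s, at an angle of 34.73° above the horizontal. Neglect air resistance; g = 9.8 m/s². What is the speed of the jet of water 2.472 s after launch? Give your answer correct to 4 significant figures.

v_x = 24.42 cos 34.73° = 20.069 m/s (constant).
v_y(t) = 24.42 sin 34.73° − g t = 13.912 − 9.8 × 2.472 = -10.314 m/s.
Speed = √(v_x² + v_y²) = √(402.76 + 106.38) = 22.56 m/s.

22.56 m/s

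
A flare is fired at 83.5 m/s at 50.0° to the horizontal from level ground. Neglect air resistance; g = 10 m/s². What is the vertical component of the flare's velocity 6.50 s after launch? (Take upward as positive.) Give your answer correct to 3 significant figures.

Initial vertical component: v_y0 = 83.5 sin 50.0° = 63.96 m/s.
v_y(t) = v_y0 − g t = 63.96 − 10 × 6.50 = -1.04 m/s.

-1.04 m/s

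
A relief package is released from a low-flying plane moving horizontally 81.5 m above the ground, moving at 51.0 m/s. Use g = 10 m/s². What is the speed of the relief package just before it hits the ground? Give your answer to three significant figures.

65.0 m/s

Fall time: t = √(2 × 81.5 / 10) = 4.037 s.
At impact: v_x = 51.0 m/s (unchanged), v_y = g t = 10 × 4.037 = 40.37 m/s.
Speed = √(v_x² + v_y²) = √(2601 + 1630) = 65.0 m/s.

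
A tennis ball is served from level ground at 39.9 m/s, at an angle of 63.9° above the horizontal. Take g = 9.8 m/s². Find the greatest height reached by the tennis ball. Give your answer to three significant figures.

65.5 m

Vertical component of launch velocity: v_y = 39.9 sin 63.9° = 35.83 m/s.
At the highest point the vertical velocity is zero, so v_y² = 2 g h_max.
h_max = (35.83)² / (2 × 9.8) = 1284 / 19.60 = 65.5 m.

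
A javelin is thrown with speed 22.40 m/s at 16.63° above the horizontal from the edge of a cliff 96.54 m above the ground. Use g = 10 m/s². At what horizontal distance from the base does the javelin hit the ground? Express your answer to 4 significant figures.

109.1 m

Components: v_x = 22.40 cos 16.63° = 21.463 m/s, v_y = 22.40 sin 16.63° = 6.4107 m/s.
Vertical: 0 = 96.54 + 6.4107 t − ½(10) t² ⇒ 5.000 t² − 6.4107 t − 96.54 = 0.
t = [6.4107 + √(41.097 + 1930.8)] / 10.00 = 5.0817 s.
Horizontal: R = v_x · t = 21.463 × 5.0817 = 109.1 m.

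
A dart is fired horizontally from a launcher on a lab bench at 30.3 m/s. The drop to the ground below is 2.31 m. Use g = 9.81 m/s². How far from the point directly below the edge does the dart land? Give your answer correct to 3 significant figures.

20.8 m

Initial vertical velocity is zero, so the fall time comes from h = ½ g t²: t = √(2 × 2.31 / 9.81) = 0.6863 s.
Horizontal motion is uniform at 30.3 m/s, so x = 30.3 × 0.6863 = 20.8 m.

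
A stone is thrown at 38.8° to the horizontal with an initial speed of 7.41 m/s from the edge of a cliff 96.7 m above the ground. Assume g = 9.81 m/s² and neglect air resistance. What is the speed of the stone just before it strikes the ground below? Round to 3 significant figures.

44.2 m/s

v_x = 7.41 cos 38.8° = 5.775 m/s is unchanged throughout.
For the vertical component, v_y² = v_y0² + 2 g h = (4.643)² + 2×9.81×96.7 = 1919, so |v_y| = 43.81 m/s.
Impact speed = √(v_x² + v_y²) = √(33.35 + 1919) = 44.2 m/s.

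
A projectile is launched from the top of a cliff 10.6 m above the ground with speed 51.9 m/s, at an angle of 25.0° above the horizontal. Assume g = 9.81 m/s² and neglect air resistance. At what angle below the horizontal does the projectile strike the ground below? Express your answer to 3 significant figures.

v_x = 51.9 cos 25.0° = 47.04 m/s.
At impact |v_y| = √(v_y0² + 2 g h) = √(21.93² + 2×9.81×10.6) = 26.25 m/s.
Angle below horizontal = arctan(|v_y| / v_x) = arctan(26.25 / 47.04) = 29.2°.

29.2°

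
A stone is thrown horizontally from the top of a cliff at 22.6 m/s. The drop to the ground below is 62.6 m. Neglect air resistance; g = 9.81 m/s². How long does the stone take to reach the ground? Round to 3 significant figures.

The horizontal speed doesn't affect the fall. With v_y0 = 0, h = ½ g t².
t = √(2 × 62.6 / 9.81) = √12.76 = 3.57 s.

3.57 s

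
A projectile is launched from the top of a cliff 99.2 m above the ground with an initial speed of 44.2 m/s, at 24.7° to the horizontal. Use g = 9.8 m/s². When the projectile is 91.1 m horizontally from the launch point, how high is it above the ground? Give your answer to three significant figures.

116 m

v_x = 44.2 cos 24.7° = 40.16 m/s, v_y0 = 44.2 sin 24.7° = 18.47 m/s.
Time to reach x = 91.1 m: t = x / v_x = 91.1 / 40.16 = 2.268 s.
y = 99.2 + v_y0 t − ½ g t² = 99.2 + 18.47×2.268 − 4.900×2.268² = 116 m.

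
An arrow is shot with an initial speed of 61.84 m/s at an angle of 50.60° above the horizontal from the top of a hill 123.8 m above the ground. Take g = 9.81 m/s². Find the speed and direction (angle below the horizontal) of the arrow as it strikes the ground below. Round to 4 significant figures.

v_x = 61.84 cos 50.60° = 39.252 m/s (constant).
|v_y| at impact = √((47.786)² + 2×9.81×123.8) = 68.647 m/s.
Speed = √(39.252² + 68.647²) = 79.08 m/s; angle = arctan(68.647/39.252) = 60.24° below horizontal.

79.08 m/s at 60.24° below the horizontal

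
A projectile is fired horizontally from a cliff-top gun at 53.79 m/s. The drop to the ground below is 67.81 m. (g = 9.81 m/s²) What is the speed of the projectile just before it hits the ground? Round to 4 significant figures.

Fall time: t = √(2 × 67.81 / 9.81) = 3.7182 s.
At impact: v_x = 53.79 m/s (unchanged), v_y = g t = 9.81 × 3.7182 = 36.476 m/s.
Speed = √(v_x² + v_y²) = √(2893.4 + 1330.5) = 64.99 m/s.

64.99 m/s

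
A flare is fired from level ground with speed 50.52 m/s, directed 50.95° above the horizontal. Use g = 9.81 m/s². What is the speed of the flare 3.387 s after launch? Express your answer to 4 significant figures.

32.39 m/s

v_x = 50.52 cos 50.95° = 31.828 m/s (constant).
v_y(t) = 50.52 sin 50.95° − g t = 39.234 − 9.81 × 3.387 = 6.0075 m/s.
Speed = √(v_x² + v_y²) = √(1013.0 + 36.090) = 32.39 m/s.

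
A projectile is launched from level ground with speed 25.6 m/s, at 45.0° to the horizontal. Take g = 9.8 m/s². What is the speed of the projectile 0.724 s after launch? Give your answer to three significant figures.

v_x = 25.6 cos 45.0° = 18.10 m/s (constant).
v_y(t) = 25.6 sin 45.0° − g t = 18.10 − 9.8 × 0.724 = 11.00 m/s.
Speed = √(v_x² + v_y²) = √(327.6 + 121.0) = 21.2 m/s.

21.2 m/s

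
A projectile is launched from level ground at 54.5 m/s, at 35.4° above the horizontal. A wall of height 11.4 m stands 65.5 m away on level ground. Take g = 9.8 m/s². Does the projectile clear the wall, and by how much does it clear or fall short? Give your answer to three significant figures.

v_x = 54.5 cos 35.4° = 44.42 m/s; v_y0 = 54.5 sin 35.4° = 31.57 m/s.
Time to reach the wall: t = 65.5 / 44.42 = 1.475 s.
Height at that point: y = 31.57×1.475 − 4.900×1.475² = 35.91 m.
That is 35.91 − 11.4 = 24.5 m above the top of the wall, so the projectile clears it.

Yes — it clears the wall by 24.5 m.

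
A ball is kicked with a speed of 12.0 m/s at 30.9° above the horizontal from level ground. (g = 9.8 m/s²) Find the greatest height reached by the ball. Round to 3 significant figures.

Vertical component of launch velocity: v_y = 12.0 sin 30.9° = 6.162 m/s.
At the highest point the vertical velocity is zero, so v_y² = 2 g h_max.
h_max = (6.162)² / (2 × 9.8) = 37.97 / 19.60 = 1.94 m.

1.94 m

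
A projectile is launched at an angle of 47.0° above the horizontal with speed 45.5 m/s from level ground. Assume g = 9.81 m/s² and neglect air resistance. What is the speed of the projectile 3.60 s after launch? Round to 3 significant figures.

v_x = 45.5 cos 47.0° = 31.03 m/s (constant).
v_y(t) = 45.5 sin 47.0° − g t = 33.28 − 9.81 × 3.60 = -2.036 m/s.
Speed = √(v_x² + v_y²) = √(962.9 + 4.145) = 31.1 m/s.

31.1 m/s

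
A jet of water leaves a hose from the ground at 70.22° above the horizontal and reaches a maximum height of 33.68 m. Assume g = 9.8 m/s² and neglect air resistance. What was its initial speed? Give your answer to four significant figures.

27.30 m/s

At maximum height v_y = 0, so (v₀ sin θ)² = 2 g H.
v₀ sin 70.22° = √(2 × 9.8 × 33.68) = 25.693 m/s.
v₀ = 25.693 / sin 70.22° = 25.693 / 0.9410 = 27.30 m/s.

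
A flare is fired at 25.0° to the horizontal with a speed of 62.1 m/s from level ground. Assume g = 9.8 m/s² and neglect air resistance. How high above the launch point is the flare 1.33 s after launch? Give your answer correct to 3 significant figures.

26.2 m

v_y0 = 62.1 sin 25.0° = 26.24 m/s.
y(t) = v_y0 t − ½ g t² = 26.24×1.33 − 4.900×1.33² = 26.2 m.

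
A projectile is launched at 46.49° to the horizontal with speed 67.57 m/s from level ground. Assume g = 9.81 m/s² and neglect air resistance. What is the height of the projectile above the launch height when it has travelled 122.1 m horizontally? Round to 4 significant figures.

94.83 m

v_x = 67.57 cos 46.49° = 46.521 m/s, v_y0 = 67.57 sin 46.49° = 49.005 m/s.
Time to reach x = 122.1 m: t = x / v_x = 122.1 / 46.521 = 2.6246 s.
y = v_y0 t − ½ g t² = 49.005×2.6246 − 4.905×2.6246² = 94.83 m.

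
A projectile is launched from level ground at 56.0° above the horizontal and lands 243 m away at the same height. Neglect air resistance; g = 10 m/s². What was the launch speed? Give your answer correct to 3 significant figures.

51.2 m/s

On level ground, R = v₀² sin(2θ) / g, so v₀ = √(R g / sin 2θ).
sin(2 × 56.0°) = 0.9272.
v₀ = √(243 × 10 / 0.9272) = √2621 = 51.2 m/s.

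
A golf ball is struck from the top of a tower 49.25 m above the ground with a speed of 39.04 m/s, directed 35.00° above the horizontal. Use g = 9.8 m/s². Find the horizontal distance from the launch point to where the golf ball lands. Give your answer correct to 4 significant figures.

Components: v_x = 39.04 cos 35.00° = 31.980 m/s, v_y = 39.04 sin 35.00° = 22.392 m/s.
Vertical: 0 = 49.25 + 22.392 t − ½(9.8) t² ⇒ 4.900 t² − 22.392 t − 49.25 = 0.
t = [22.392 + √(501.40 + 965.30)] / 9.800 = 6.1928 s.
Horizontal: R = v_x · t = 31.980 × 6.1928 = 198.0 m.

198.0 m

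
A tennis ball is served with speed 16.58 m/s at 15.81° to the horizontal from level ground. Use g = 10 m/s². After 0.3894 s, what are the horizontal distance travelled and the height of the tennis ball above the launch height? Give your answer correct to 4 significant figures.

v_x = 16.58 cos 15.81° = 15.953 m/s; v_y0 = 16.58 sin 15.81° = 4.5172 m/s.
x = v_x t = 15.953 × 0.3894 = 6.212 m.
y = v_y0 t − ½ g t² = 4.5172×0.3894 − 5.000×0.3894² = 1.001 m.

x = 6.212 m, y = 1.001 m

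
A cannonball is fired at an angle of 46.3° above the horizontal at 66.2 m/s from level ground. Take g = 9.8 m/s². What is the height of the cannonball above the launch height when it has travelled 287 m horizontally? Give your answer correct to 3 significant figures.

107 m

v_x = 66.2 cos 46.3° = 45.74 m/s, v_y0 = 66.2 sin 46.3° = 47.86 m/s.
Time to reach x = 287 m: t = x / v_x = 287 / 45.74 = 6.275 s.
y = v_y0 t − ½ g t² = 47.86×6.275 − 4.900×6.275² = 107 m.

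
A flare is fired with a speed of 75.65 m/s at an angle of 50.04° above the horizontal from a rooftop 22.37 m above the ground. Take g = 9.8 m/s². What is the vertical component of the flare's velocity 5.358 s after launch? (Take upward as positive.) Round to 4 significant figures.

5.477 m/s

Initial vertical component: v_y0 = 75.65 sin 50.04° = 57.985 m/s.
v_y(t) = v_y0 − g t = 57.985 − 9.8 × 5.358 = 5.477 m/s.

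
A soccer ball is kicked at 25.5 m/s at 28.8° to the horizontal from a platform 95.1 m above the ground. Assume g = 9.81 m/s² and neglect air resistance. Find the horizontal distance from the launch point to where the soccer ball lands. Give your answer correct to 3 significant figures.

130 m

Components: v_x = 25.5 cos 28.8° = 22.35 m/s, v_y = 25.5 sin 28.8° = 12.28 m/s.
Vertical: 0 = 95.1 + 12.28 t − ½(9.81) t² ⇒ 4.905 t² − 12.28 t − 95.1 = 0.
t = [12.28 + √(150.8 + 1866)] / 9.810 = 5.830 s.
Horizontal: R = v_x · t = 22.35 × 5.830 = 130 m.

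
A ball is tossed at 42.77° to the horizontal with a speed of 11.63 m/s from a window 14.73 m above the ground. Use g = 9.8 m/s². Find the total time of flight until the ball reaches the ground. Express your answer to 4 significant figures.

Vertical component: v_y = 11.63 sin 42.77° = 7.8974 m/s.
Taking up as positive with launch at y = 14.73 m, landing at y = 0: 0 = 14.73 + 7.8974 t − ½(9.8) t².
Solving 4.900 t² − 7.8974 t − 14.73 = 0 gives t = [7.8974 + √(7.8974² + 4·4.900·14.73)] / 9.800 = 2.718 s.

2.718 s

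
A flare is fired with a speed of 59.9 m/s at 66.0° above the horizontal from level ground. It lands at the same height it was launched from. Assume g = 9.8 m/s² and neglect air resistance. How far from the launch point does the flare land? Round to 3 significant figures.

Components: v_x = 59.9 cos 66.0° = 24.36 m/s, v_y = 59.9 sin 66.0° = 54.72 m/s.
Time of flight (same landing height): t = 2 v_y / g = 2 × 54.72 / 9.8 = 11.17 s.
Range: R = v_x · t = 24.36 × 11.17 = 272 m.

272 m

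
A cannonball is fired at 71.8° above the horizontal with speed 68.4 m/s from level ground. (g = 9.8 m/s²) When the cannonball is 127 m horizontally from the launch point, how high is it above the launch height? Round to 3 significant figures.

v_x = 68.4 cos 71.8° = 21.36 m/s, v_y0 = 68.4 sin 71.8° = 64.98 m/s.
Time to reach x = 127 m: t = x / v_x = 127 / 21.36 = 5.946 s.
y = v_y0 t − ½ g t² = 64.98×5.946 − 4.900×5.946² = 213 m.

213 m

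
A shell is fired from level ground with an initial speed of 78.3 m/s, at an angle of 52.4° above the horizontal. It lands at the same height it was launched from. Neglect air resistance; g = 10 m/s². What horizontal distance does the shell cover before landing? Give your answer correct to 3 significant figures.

593 m

For level ground, R = v₀² sin(2θ) / g.
sin(2 × 52.4°) = sin 104.8° = 0.9668.
R = (78.3)² × 0.9668 / 10 = 593 m.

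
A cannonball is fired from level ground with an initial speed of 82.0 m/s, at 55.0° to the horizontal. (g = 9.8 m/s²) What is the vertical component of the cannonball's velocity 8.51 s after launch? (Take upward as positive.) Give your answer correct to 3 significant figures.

-16.2 m/s

Initial vertical component: v_y0 = 82.0 sin 55.0° = 67.17 m/s.
v_y(t) = v_y0 − g t = 67.17 − 9.8 × 8.51 = -16.2 m/s.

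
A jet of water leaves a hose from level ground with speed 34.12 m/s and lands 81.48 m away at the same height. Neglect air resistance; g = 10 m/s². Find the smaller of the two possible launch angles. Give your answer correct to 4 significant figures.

22.21°

Level-ground range: R = v₀² sin(2θ)/g ⇒ sin 2θ = R g / v₀² = 81.48×10/34.12² = 0.6999.
2θ = arcsin(0.6999) = 44.419° or 180° − 44.419° = 135.581°.
So θ = 22.21° or θ = 67.79°.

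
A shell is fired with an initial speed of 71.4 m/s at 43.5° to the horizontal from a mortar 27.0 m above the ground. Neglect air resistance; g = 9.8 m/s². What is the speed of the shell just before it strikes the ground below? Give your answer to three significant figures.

75.0 m/s

v_x = 71.4 cos 43.5° = 51.79 m/s is unchanged throughout.
For the vertical component, v_y² = v_y0² + 2 g h = (49.15)² + 2×9.8×27.0 = 2945, so |v_y| = 54.27 m/s.
Impact speed = √(v_x² + v_y²) = √(2682 + 2945) = 75.0 m/s.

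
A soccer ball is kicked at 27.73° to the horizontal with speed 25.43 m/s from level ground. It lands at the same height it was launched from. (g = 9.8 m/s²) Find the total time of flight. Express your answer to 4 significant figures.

Vertical component: v_y = 25.43 sin 27.73° = 11.833 m/s.
For a projectile landing at launch height, time of flight is t = 2 v_y / g = 2 × 11.833 / 9.8 = 2.415 s.

2.415 s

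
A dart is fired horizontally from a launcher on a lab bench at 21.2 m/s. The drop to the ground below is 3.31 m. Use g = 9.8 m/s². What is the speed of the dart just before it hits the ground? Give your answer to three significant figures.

Fall time: t = √(2 × 3.31 / 9.8) = 0.8219 s.
At impact: v_x = 21.2 m/s (unchanged), v_y = g t = 9.8 × 0.8219 = 8.055 m/s.
Speed = √(v_x² + v_y²) = √(449.4 + 64.88) = 22.7 m/s.

22.7 m/s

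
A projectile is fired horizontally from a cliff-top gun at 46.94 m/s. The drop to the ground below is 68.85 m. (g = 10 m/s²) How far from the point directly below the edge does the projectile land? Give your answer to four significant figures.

174.2 m

Initial vertical velocity is zero, so the fall time comes from h = ½ g t²: t = √(2 × 68.85 / 10) = 3.7108 s.
Horizontal motion is uniform at 46.94 m/s, so x = 46.94 × 3.7108 = 174.2 m.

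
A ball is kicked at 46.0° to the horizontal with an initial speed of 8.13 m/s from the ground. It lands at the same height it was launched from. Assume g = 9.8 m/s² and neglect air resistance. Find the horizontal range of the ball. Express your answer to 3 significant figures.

6.74 m

Components: v_x = 8.13 cos 46.0° = 5.648 m/s, v_y = 8.13 sin 46.0° = 5.848 m/s.
Time of flight (same landing height): t = 2 v_y / g = 2 × 5.848 / 9.8 = 1.193 s.
Range: R = v_x · t = 5.648 × 1.193 = 6.74 m.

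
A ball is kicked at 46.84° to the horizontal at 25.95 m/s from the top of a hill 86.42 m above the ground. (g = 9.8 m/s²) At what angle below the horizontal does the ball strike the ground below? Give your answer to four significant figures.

68.60°

v_x = 25.95 cos 46.84° = 17.751 m/s.
At impact |v_y| = √(v_y0² + 2 g h) = √(18.929² + 2×9.8×86.42) = 45.301 m/s.
Angle below horizontal = arctan(|v_y| / v_x) = arctan(45.301 / 17.751) = 68.60°.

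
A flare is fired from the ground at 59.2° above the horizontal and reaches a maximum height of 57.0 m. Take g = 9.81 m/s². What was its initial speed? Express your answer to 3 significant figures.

At maximum height v_y = 0, so (v₀ sin θ)² = 2 g H.
v₀ sin 59.2° = √(2 × 9.81 × 57.0) = 33.44 m/s.
v₀ = 33.44 / sin 59.2° = 33.44 / 0.8590 = 38.9 m/s.

38.9 m/s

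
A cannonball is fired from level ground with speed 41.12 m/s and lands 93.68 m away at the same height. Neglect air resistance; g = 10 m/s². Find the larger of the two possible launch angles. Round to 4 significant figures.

Level-ground range: R = v₀² sin(2θ)/g ⇒ sin 2θ = R g / v₀² = 93.68×10/41.12² = 0.5540.
2θ = arcsin(0.5540) = 33.642° or 180° − 33.642° = 146.358°.
So θ = 16.82° or θ = 73.18°.

73.18°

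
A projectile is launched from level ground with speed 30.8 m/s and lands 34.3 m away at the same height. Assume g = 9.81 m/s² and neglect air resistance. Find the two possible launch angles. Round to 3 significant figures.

Level-ground range: R = v₀² sin(2θ)/g ⇒ sin 2θ = R g / v₀² = 34.3×9.81/30.8² = 0.3547.
2θ = arcsin(0.3547) = 20.78° or 180° − 20.78° = 159.22°.
So θ = 10.4° or θ = 79.6°.

10.4° and 79.6°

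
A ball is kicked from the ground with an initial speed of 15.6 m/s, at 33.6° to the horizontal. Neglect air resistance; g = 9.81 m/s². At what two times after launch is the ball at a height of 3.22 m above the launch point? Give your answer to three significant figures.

0.537 s and 1.22 s

v_y0 = 15.6 sin 33.6° = 8.633 m/s.
Set y = v_y0 t − ½ g t² = 3.22: 4.905 t² − 8.633 t + 3.22 = 0.
t = [8.633 ± √(74.53 − 63.18)] / 9.81 = (8.633 ± 3.369) / 9.81, giving t = 0.537 s or t = 1.22 s.
So the ball is at 3.22 m at t = 0.537 s (rising) and t = 1.22 s (falling).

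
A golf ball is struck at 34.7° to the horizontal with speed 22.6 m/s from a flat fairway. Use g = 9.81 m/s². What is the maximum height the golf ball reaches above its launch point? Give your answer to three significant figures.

Vertical component of launch velocity: v_y = 22.6 sin 34.7° = 12.87 m/s.
At the highest point the vertical velocity is zero, so v_y² = 2 g h_max.
h_max = (12.87)² / (2 × 9.81) = 165.6 / 19.62 = 8.44 m.

8.44 m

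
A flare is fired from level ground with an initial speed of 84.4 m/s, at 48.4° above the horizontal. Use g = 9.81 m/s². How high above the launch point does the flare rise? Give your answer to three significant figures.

Vertical component of launch velocity: v_y = 84.4 sin 48.4° = 63.11 m/s.
At the highest point the vertical velocity is zero, so v_y² = 2 g h_max.
h_max = (63.11)² / (2 × 9.81) = 3983 / 19.62 = 203 m.

203 m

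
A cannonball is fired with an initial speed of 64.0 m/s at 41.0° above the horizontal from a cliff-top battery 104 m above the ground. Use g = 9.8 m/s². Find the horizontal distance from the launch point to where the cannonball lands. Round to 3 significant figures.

Components: v_x = 64.0 cos 41.0° = 48.30 m/s, v_y = 64.0 sin 41.0° = 41.99 m/s.
Vertical: 0 = 104 + 41.99 t − ½(9.8) t² ⇒ 4.900 t² − 41.99 t − 104 = 0.
t = [41.99 + √(1763 + 2038)] / 9.800 = 10.58 s.
Horizontal: R = v_x · t = 48.30 × 10.58 = 511 m.

511 m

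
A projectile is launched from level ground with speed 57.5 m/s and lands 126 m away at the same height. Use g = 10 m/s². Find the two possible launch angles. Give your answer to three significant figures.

11.2° and 78.8°

Level-ground range: R = v₀² sin(2θ)/g ⇒ sin 2θ = R g / v₀² = 126×10/57.5² = 0.3811.
2θ = arcsin(0.3811) = 22.40° or 180° − 22.40° = 157.60°.
So θ = 11.2° or θ = 78.8°.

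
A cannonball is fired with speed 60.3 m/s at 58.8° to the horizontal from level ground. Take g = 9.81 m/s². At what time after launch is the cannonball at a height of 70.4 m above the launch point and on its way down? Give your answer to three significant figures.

v_y0 = 60.3 sin 58.8° = 51.58 m/s.
Set y = v_y0 t − ½ g t² = 70.4: 4.905 t² − 51.58 t + 70.4 = 0.
t = [51.58 ± √(2660 − 1381)] / 9.81 = (51.58 ± 35.76) / 9.81, giving t = 1.61 s or t = 8.90 s.
On the way down corresponds to the larger root: t = 8.90 s.

8.90 s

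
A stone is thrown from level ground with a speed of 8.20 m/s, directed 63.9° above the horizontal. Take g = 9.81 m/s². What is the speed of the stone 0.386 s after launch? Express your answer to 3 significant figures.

v_x = 8.20 cos 63.9° = 3.608 m/s (constant).
v_y(t) = 8.20 sin 63.9° − g t = 7.364 − 9.81 × 0.386 = 3.577 m/s.
Speed = √(v_x² + v_y²) = √(13.02 + 12.79) = 5.08 m/s.

5.08 m/s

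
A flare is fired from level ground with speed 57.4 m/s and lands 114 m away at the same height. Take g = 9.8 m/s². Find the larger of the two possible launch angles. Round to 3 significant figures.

Level-ground range: R = v₀² sin(2θ)/g ⇒ sin 2θ = R g / v₀² = 114×9.8/57.4² = 0.3391.
2θ = arcsin(0.3391) = 19.82° or 180° − 19.82° = 160.18°.
So θ = 9.91° or θ = 80.1°.

80.1°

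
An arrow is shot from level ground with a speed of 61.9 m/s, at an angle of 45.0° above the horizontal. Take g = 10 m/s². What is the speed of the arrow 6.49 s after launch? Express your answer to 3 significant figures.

48.6 m/s

v_x = 61.9 cos 45.0° = 43.77 m/s (constant).
v_y(t) = 61.9 sin 45.0° − g t = 43.77 − 10 × 6.49 = -21.13 m/s.
Speed = √(v_x² + v_y²) = √(1916 + 446.5) = 48.6 m/s.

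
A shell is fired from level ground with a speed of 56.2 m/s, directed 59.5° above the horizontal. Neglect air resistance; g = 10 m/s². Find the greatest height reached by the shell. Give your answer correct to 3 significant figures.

Vertical component of launch velocity: v_y = 56.2 sin 59.5° = 48.42 m/s.
At the highest point the vertical velocity is zero, so v_y² = 2 g h_max.
h_max = (48.42)² / (2 × 10) = 2344 / 20.00 = 117 m.

117 m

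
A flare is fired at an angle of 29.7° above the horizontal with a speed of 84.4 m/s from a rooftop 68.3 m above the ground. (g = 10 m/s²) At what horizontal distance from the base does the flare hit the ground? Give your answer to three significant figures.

716 m

Components: v_x = 84.4 cos 29.7° = 73.31 m/s, v_y = 84.4 sin 29.7° = 41.82 m/s.
Vertical: 0 = 68.3 + 41.82 t − ½(10) t² ⇒ 5.000 t² − 41.82 t − 68.3 = 0.
t = [41.82 + √(1749 + 1366)] / 10.00 = 9.763 s.
Horizontal: R = v_x · t = 73.31 × 9.763 = 716 m.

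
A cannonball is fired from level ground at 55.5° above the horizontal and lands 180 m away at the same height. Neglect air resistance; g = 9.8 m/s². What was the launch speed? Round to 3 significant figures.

On level ground, R = v₀² sin(2θ) / g, so v₀ = √(R g / sin 2θ).
sin(2 × 55.5°) = 0.9336.
v₀ = √(180 × 9.8 / 0.9336) = √1889 = 43.5 m/s.

43.5 m/s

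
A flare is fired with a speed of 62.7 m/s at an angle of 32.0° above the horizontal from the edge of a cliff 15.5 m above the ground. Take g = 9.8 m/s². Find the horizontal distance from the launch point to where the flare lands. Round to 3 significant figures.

Components: v_x = 62.7 cos 32.0° = 53.17 m/s, v_y = 62.7 sin 32.0° = 33.23 m/s.
Vertical: 0 = 15.5 + 33.23 t − ½(9.8) t² ⇒ 4.900 t² − 33.23 t − 15.5 = 0.
t = [33.23 + √(1104 + 303.8)] / 9.800 = 7.219 s.
Horizontal: R = v_x · t = 53.17 × 7.219 = 384 m.

384 m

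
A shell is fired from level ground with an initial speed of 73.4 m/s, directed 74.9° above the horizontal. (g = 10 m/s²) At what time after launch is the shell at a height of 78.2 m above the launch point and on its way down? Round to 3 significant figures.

v_y0 = 73.4 sin 74.9° = 70.87 m/s.
Set y = v_y0 t − ½ g t² = 78.2: 5.000 t² − 70.87 t + 78.2 = 0.
t = [70.87 ± √(5023 − 1564)] / 10 = (70.87 ± 58.81) / 10, giving t = 1.21 s or t = 13.0 s.
On the way down corresponds to the larger root: t = 13.0 s.

13.0 s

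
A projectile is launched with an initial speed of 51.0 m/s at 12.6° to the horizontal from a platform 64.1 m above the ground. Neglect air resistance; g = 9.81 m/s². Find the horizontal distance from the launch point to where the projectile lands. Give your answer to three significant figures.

245 m

Components: v_x = 51.0 cos 12.6° = 49.77 m/s, v_y = 51.0 sin 12.6° = 11.13 m/s.
Vertical: 0 = 64.1 + 11.13 t − ½(9.81) t² ⇒ 4.905 t² − 11.13 t − 64.1 = 0.
t = [11.13 + √(123.9 + 1258)] / 9.810 = 4.924 s.
Horizontal: R = v_x · t = 49.77 × 4.924 = 245 m.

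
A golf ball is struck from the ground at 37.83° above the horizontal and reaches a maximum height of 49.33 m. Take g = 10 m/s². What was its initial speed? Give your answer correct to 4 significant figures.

51.21 m/s

At maximum height v_y = 0, so (v₀ sin θ)² = 2 g H.
v₀ sin 37.83° = √(2 × 10 × 49.33) = 31.410 m/s.
v₀ = 31.410 / sin 37.83° = 31.410 / 0.6133 = 51.21 m/s.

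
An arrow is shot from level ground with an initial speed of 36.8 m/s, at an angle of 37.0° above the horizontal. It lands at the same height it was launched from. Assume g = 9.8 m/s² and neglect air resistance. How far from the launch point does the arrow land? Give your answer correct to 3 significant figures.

For level ground, R = v₀² sin(2θ) / g.
sin(2 × 37.0°) = sin 74.00° = 0.9613.
R = (36.8)² × 0.9613 / 9.8 = 133 m.

133 m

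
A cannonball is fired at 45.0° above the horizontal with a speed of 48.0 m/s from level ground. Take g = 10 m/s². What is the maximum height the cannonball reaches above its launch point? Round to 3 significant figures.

57.6 m

Vertical component of launch velocity: v_y = 48.0 sin 45.0° = 33.94 m/s.
At the highest point the vertical velocity is zero, so v_y² = 2 g h_max.
h_max = (33.94)² / (2 × 10) = 1152 / 20.00 = 57.6 m.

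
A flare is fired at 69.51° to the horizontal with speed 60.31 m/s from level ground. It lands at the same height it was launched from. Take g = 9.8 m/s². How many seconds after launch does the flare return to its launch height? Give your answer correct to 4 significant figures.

Vertical component: v_y = 60.31 sin 69.51° = 56.494 m/s.
For a projectile landing at launch height, time of flight is t = 2 v_y / g = 2 × 56.494 / 9.8 = 11.53 s.

11.53 s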